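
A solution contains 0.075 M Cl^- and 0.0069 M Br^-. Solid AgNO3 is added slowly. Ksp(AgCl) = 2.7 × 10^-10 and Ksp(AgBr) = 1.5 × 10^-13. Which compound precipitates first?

Precipitation of each salt starts when its ion product equals its Ksp.
For AgCl: 2.7 × 10^-10 = 0.075 × [Ag^+]  ⇒  [Ag^+] = 3.6 x 10^-9 M.
For AgBr: 1.5 × 10^-13 = 0.0069 × [Ag^+]  ⇒  [Ag^+] = 2.2 x 10^-11 M.
The salt with the lower threshold [Ag^+] precipitates first: AgBr.

AgBr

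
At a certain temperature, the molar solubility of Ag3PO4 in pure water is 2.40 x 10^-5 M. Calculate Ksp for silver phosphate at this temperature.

Ksp ≈ 8.96 × 10^-18

Ag3PO4(s) ⇌ 3 Ag^+ + PO4^3-
With molar solubility s: [Ag^+] = 3s, [PO4^3-] = s.
Ksp = [Ag^+]^3[PO4^3-]
So Ksp = (3s)^3 × s = 27s^4
With s = 2.40 × 10^-5: Ksp = 8.96 x 10^-18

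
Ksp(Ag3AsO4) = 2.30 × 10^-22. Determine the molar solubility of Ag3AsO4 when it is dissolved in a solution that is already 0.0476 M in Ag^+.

Ag3AsO4(s) ⇌ 3 Ag^+(aq) + AsO4^3-(aq)
Ksp = [Ag^+]^3[AsO4^3-]
Let s = moles of Ag3AsO4 that dissolve per litre. [Ag^+] = 0.0476 + 3s ≈ 0.0476, [AsO4^3-] = s (common-ion effect: Ag^+ is already 0.0476 M).
Ksp ≈ (0.0476)^3 × s
s = 2.13 x 10^-18 M
Check: 3s = 6.4 x 10^-18 ≪ 0.0476, so the approximation is valid.

s = 2.13 x 10^-18 M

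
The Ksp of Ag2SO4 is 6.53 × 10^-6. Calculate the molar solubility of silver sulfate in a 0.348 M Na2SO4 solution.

s = 2.17 × 10^-3 M

Ag2SO4(s) <=> 2 Ag^+ + SO4^2-
Ksp = [Ag^+]^2[SO4^2-]
If s mol/L dissolves here, [Ag^+] = 2s, [SO4^2-] = 0.348 + s ≈ 0.348 (since SO4^2- from Na2SO4 dominates).
Ksp ≈ (2s)^2 × 0.348
s = 2.17 x 10^-3 M
Check: s = 2.2 x 10^-3 ≪ 0.348, so the approximation is valid.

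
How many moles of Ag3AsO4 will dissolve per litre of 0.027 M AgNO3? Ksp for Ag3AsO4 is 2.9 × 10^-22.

Ag3AsO4(s) ⇌ 3 Ag^+ + AsO4^3-
Ksp = [Ag^+]^3[AsO4^3-]
Let s = moles of Ag3AsO4 that dissolve per litre. [Ag^+] = 0.027 + 3s ≈ 0.027, [AsO4^3-] = s (Ksp is small, so little additional dissolves).
Ksp ≈ (0.027)^3 × s
s = 1.5 x 10^-17 M
Check: 3s = 4.4 × 10^-17 ≪ 0.027, so the approximation is valid.

1.5 × 10^-17 M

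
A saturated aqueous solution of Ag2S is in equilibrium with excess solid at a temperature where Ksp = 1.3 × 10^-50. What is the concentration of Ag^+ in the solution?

Ag2S(s) ⇌ 2 Ag^+(aq) + S^2-(aq)
Ksp = [Ag^+]^2[S^2-]
For each mole of Ag2S that dissolves: [Ag^+] = 2s, [S^2-] = s.
Substituting: Ksp = (2s)^2s = 4s^3
s = (1.3 × 10^-50 / 4)^(1/3) = 1.48 × 10^-17 M
[Ag^+] = 2s = 3.0 × 10^-17 M

3.0 × 10^-17 M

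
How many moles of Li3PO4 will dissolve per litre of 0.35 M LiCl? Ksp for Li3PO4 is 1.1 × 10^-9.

s = 2.6e-8 M

Li3PO4(s) <=> 3 Li^+(aq) + PO4^3-(aq)
Ksp = [Li^+]^3[PO4^3-]
Let s = moles of Li3PO4 that dissolve per litre. [Li^+] = 0.35 + 3s ≈ 0.35, [PO4^3-] = s (since Li^+ from LiCl dominates).
Ksp ≈ (0.35)^3 × s
s = 2.6 × 10^-8 M
Check: 3s = 7.7 × 10^-8 ≪ 0.35, so the approximation is valid.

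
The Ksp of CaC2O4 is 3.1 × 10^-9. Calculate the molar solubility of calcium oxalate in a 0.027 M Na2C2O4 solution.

CaC2O4(s) ⇌ Ca^2+ + C2O4^2-
Ksp = [Ca^2+][C2O4^2-]
If s mol/L dissolves here, [Ca^2+] = s, [C2O4^2-] = 0.027 + s ≈ 0.027 (since C2O4^2- from Na2C2O4 dominates).
Ksp ≈ s × 0.027
s = 1.1 × 10^-7 M
Check: s = 1.1 x 10^-7 ≪ 0.027, so the approximation is valid.

1.1 x 10^-7 M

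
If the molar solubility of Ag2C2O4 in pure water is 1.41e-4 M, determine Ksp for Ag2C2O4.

Ag2C2O4(s) ⇌ 2 Ag^+(aq) + C2O4^2-(aq)
Let s = molar solubility. Then [Ag^+] = 2s and [C2O4^2-] = s.
Ksp = [Ag^+]^2[C2O4^2-]
Substituting: Ksp = (2s)^2s = 4s^3
With s = 1.41 × 10^-4: Ksp = 1.12 x 10^-11

Ksp = 1.12 x 10^-11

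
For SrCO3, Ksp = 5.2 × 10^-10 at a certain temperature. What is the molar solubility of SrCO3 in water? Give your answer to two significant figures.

SrCO3(s) <=> Sr^2+ + CO3^2-
Ksp = [Sr^2+][CO3^2-]
If s mol/L of SrCO3 dissolves, [Sr^2+] = s and [CO3^2-] = s.
Ksp = s^2
s = (5.2 × 10^-10)^(1/2) = 2.3 x 10^-5 M

s ≈ 2.3 x 10^-5 M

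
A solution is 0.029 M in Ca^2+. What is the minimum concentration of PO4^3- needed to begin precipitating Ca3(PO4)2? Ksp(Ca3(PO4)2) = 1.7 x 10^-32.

[PO4^3-] ≈ 2.6 × 10^-14 M

Ca3(PO4)2(s) <=> 3 Ca^2+(aq) + 2 PO4^3-(aq)
Ksp = [Ca^2+]^3[PO4^3-]^2
Precipitation begins when Q = Ksp. With [Ca^2+] = 0.029 M:
1.7 x 10^-32 = (0.029)^3 × [PO4^3-]^2
[PO4^3-] = (1.7 x 10^-32 / 2.44 x 10^-5)^(1/2) = 2.6 × 10^-14 M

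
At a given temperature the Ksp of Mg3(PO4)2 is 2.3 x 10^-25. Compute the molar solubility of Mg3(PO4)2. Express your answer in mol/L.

Mg3(PO4)2(s) ⇌ 3 Mg^2+ + 2 PO4^3-
Ksp = [Mg^2+]^3[PO4^3-]^2
Let s = molar solubility. Then [Mg^2+] = 3s and [PO4^3-] = 2s.
Ksp = (3s)^3(2s)^2 = 108s^5
s^5 = 2.3 x 10^-25 / 108, so s = 4.6 x 10^-6 M

4.6e-6 M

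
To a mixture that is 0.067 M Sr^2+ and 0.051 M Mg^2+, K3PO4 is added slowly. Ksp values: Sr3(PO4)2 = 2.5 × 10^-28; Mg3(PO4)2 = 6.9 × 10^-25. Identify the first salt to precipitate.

Precipitation of each salt starts when its ion product equals its Ksp.
For Sr3(PO4)2: 2.5 × 10^-28 = (0.067)^3 × [PO4^3-]^2  ⇒  [PO4^3-] = 9.1 x 10^-13 M.
For Mg3(PO4)2: 6.9 × 10^-25 = (0.051)^3 × [PO4^3-]^2  ⇒  [PO4^3-] = 7.2 × 10^-11 M.
The salt with the lower threshold [PO4^3-] precipitates first: Sr3(PO4)2.

Sr3(PO4)2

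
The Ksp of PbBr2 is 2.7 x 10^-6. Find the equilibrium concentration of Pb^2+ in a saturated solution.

[Pb^2+] ≈ 8.8 × 10^-3 M

PbBr2(s) ⇌ Pb^2+(aq) + 2 Br^-(aq)
Ksp = [Pb^2+][Br^-]^2
Let s = molar solubility. Then [Pb^2+] = s and [Br^-] = 2s.
So Ksp = s × (2s)^2 = 4s^3
s^3 = 2.7 x 10^-6 / 4, so s = 8.77 × 10^-3 M
[Pb^2+] = s = 8.8 x 10^-3 M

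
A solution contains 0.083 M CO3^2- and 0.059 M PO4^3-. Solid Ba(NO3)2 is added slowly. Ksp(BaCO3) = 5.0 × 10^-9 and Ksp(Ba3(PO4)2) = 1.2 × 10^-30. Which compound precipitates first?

Precipitation of each salt starts when its ion product equals its Ksp.
For BaCO3: 5.0 × 10^-9 = 0.083 × [Ba^2+]  ⇒  [Ba^2+] = 6.0 x 10^-8 M.
For Ba3(PO4)2: 1.2 × 10^-30 = (0.059)^2 × [Ba^2+]^3  ⇒  [Ba^2+] = 7.0 × 10^-10 M.
The salt with the lower threshold [Ba^2+] precipitates first: Ba3(PO4)2.

Ba3(PO4)2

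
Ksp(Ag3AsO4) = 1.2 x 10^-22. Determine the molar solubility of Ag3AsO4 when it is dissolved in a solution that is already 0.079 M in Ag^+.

s = 2.4 x 10^-19 M

Ag3AsO4(s) ⇌ 3 Ag^+(aq) + AsO4^3-(aq)
Ksp = [Ag^+]^3[AsO4^3-]
Let s be the molar solubility in this solution. [Ag^+] = 0.079 + 3s ≈ 0.079, [AsO4^3-] = s (since the Ag^+ already present dominates).
Ksp ≈ (0.079)^3 × s
s = 2.4 x 10^-19 M
Check: 3s = 7.3 × 10^-19 ≪ 0.079, so the approximation is valid.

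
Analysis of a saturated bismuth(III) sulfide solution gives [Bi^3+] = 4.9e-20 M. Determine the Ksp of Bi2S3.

Ksp = 9.5 × 10^-97

Bi2S3(s) ⇌ 2 Bi^3+ + 3 S^2-
Stoichiometry gives [S^2-] = (3/2)[Bi^3+] = 7.35 x 10^-20 M.
Ksp = [Bi^3+]^2[S^2-]^3
Ksp = (4.9 × 10^-20)^2 × (7.35 × 10^-20)^3 = 9.5 × 10^-97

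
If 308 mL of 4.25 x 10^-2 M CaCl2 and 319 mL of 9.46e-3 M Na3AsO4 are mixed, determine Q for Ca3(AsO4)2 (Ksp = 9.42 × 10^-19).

Total volume = 308 + 319 = 627 mL.
[Ca^2+] = 4.25 x 10^-2 × (308/627) = 2.088 × 10^-2 M
[AsO4^3-] = 9.46 × 10^-3 × (319/627) = 4.813 × 10^-3 M
Ca3(AsO4)2(s) <=> 3 Ca^2+(aq) + 2 AsO4^3-(aq), so Q = [Ca^2+]^3[AsO4^3-]^2
Q = (2.088 × 10^-2)^3(4.813 × 10^-3)^2 = 2.11 × 10^-10
Q > Ksp, so Ca3(AsO4)2 will precipitate.

Q ≈ 2.11 × 10^-10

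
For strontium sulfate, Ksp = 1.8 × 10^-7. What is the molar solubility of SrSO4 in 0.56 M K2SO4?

3.2 × 10^-7 M

SrSO4(s) <=> Sr^2+(aq) + SO4^2-(aq)
Ksp = [Sr^2+][SO4^2-]
Let s = moles of SrSO4 that dissolve per litre. [Sr^2+] = s, [SO4^2-] = 0.56 + s ≈ 0.56 (common-ion effect: SO4^2- is already 0.56 M).
Ksp ≈ s × 0.56
s = 3.2 × 10^-7 M
Check: s = 3.2 × 10^-7 ≪ 0.56, so the approximation is valid.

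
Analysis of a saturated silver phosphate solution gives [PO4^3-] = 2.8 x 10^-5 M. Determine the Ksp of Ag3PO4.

Ksp ≈ 1.7e-17

Ag3PO4(s) ⇌ 3 Ag^+(aq) + PO4^3-(aq)
Stoichiometry gives [Ag^+] = (3/1)[PO4^3-] = 8.40 x 10^-5 M.
Ksp = [Ag^+]^3[PO4^3-]
Ksp = (8.40 × 10^-5)^3 × 2.8 × 10^-5 = 1.7 × 10^-17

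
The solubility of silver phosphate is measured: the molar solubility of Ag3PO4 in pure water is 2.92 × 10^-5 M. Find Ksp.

Ksp = 1.96 × 10^-17

Ag3PO4(s) ⇌ 3 Ag^+(aq) + PO4^3-(aq)
With molar solubility s: [Ag^+] = 3s, [PO4^3-] = s.
Ksp = [Ag^+]^3[PO4^3-]
So Ksp = (3s)^3 × s = 27s^4
With s = 2.92 x 10^-5: Ksp = 1.96 × 10^-17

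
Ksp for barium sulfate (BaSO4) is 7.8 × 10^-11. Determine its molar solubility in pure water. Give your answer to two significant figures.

8.8 × 10^-6 M

BaSO4(s) <=> Ba^2+(aq) + SO4^2-(aq)
Ksp = [Ba^2+][SO4^2-]
Let s = molar solubility. Then [Ba^2+] = s and [SO4^2-] = s.
Ksp = s^2
s = √(7.8 × 10^-11) = 8.8 × 10^-6 M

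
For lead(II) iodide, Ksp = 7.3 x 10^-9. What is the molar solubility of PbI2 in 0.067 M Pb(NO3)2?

PbI2(s) ⇌ Pb^2+(aq) + 2 I^-(aq)
Ksp = [Pb^2+][I^-]^2
If s mol/L dissolves here, [Pb^2+] = 0.067 + s ≈ 0.067, [I^-] = 2s (since Pb^2+ from Pb(NO3)2 dominates).
Ksp ≈ 0.067 × (2s)^2
s = 1.7 x 10^-4 M
Check: s = 1.7 x 10^-4 ≪ 0.067, so the approximation is valid.

s = 1.7 × 10^-4 M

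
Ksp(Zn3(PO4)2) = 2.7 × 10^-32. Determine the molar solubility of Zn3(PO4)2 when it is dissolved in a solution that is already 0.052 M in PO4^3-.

s ≈ 7.2e-11 M

Zn3(PO4)2(s) ⇌ 3 Zn^2+(aq) + 2 PO4^3-(aq)
Ksp = [Zn^2+]^3[PO4^3-]^2
If s mol/L dissolves here, [Zn^2+] = 3s, [PO4^3-] = 0.052 + 2s ≈ 0.052 (common-ion effect: PO4^3- is already 0.052 M).
Ksp ≈ (3s)^3 × (0.052)^2
s = 7.2 x 10^-11 M
Check: 2s = 1.4 × 10^-10 ≪ 0.052, so the approximation is valid.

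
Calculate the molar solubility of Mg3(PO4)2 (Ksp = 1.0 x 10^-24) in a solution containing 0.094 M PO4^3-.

1.6 × 10^-8 M

Mg3(PO4)2(s) <=> 3 Mg^2+ + 2 PO4^3-
Ksp = [Mg^2+]^3[PO4^3-]^2
If s mol/L dissolves here, [Mg^2+] = 3s, [PO4^3-] = 0.094 + 2s ≈ 0.094 (common-ion effect: PO4^3- is already 0.094 M).
Ksp ≈ (3s)^3 × (0.094)^2
s = 1.6 x 10^-8 M
Check: 2s = 3.2 × 10^-8 ≪ 0.094, so the approximation is valid.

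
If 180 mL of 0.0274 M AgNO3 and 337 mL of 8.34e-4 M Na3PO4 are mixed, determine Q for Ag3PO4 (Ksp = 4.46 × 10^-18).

Q = 4.72e-10

Total volume = 180 + 337 = 517 mL.
[Ag^+] = 2.74 x 10^-2 × (180/517) = 9.540 x 10^-3 M
[PO4^3-] = 8.34 × 10^-4 × (337/517) = 5.436 × 10^-4 M
Ag3PO4(s) <=> 3 Ag^+(aq) + PO4^3-(aq), so Q = [Ag^+]^3[PO4^3-]
Q = (9.540 × 10^-3)^3(5.436 × 10^-4) = 4.72 x 10^-10
Q > Ksp, so Ag3PO4 will precipitate.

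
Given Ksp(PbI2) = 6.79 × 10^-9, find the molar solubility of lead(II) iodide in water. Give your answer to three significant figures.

PbI2(s) ⇌ Pb^2+(aq) + 2 I^-(aq)
Ksp = [Pb^2+][I^-]^2
For each mole of PbI2 that dissolves: [Pb^2+] = s, [I^-] = 2s.
So Ksp = s × (2s)^2 = 4s^3
s = (6.79 × 10^-9 / 4)^(1/3) = 1.19 x 10^-3 M

1.19e-3 M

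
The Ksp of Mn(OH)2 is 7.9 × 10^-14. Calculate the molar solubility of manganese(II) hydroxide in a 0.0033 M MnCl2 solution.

s = 2.4 x 10^-6 M

Mn(OH)2(s) <=> Mn^2+(aq) + 2 OH^-(aq)
Ksp = [Mn^2+][OH^-]^2
If s mol/L dissolves here, [Mn^2+] = 0.0033 + s ≈ 0.0033, [OH^-] = 2s (Ksp is small, so little additional dissolves).
Ksp ≈ 0.0033 × (2s)^2
s = 2.4 × 10^-6 M
Check: s = 2.4 × 10^-6 ≪ 0.0033, so the approximation is valid.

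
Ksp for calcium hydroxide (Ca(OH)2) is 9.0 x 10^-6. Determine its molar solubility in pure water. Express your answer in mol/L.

Ca(OH)2(s) <=> Ca^2+(aq) + 2 OH^-(aq)
Ksp = [Ca^2+][OH^-]^2
Let s = molar solubility. Then [Ca^2+] = s and [OH^-] = 2s.
Ksp = s(2s)^2 = 4s^3
s = (9.0 x 10^-6 / 4)^(1/3) = 1.3 × 10^-2 M

1.3e-2 M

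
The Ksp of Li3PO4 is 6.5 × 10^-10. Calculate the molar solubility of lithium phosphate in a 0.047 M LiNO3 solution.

6.3e-6 M

Li3PO4(s) ⇌ 3 Li^+ + PO4^3-
Ksp = [Li^+]^3[PO4^3-]
If s mol/L dissolves here, [Li^+] = 0.047 + 3s ≈ 0.047, [PO4^3-] = s (common-ion effect: Li^+ is already 0.047 M).
Ksp ≈ (0.047)^3 × s
s = 6.3 × 10^-6 M
Check: 3s = 1.9 × 10^-5 ≪ 0.047, so the approximation is valid.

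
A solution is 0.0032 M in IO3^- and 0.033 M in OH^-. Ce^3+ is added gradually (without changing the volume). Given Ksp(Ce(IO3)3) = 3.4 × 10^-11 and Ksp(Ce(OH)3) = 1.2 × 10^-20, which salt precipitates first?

Ce(OH)3

Precipitation of each salt starts when its ion product equals its Ksp.
For Ce(IO3)3: 3.4 × 10^-11 = (0.0032)^3 × [Ce^3+]  ⇒  [Ce^3+] = 1.0 × 10^-3 M.
For Ce(OH)3: 1.2 × 10^-20 = (0.033)^3 × [Ce^3+]  ⇒  [Ce^3+] = 3.3 × 10^-16 M.
The salt with the lower threshold [Ce^3+] precipitates first: Ce(OH)3.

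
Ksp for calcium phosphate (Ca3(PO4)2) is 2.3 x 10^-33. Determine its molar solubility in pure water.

s ≈ 1.2 × 10^-7 M

Ca3(PO4)2(s) ⇌ 3 Ca^2+ + 2 PO4^3-
Ksp = [Ca^2+]^3[PO4^3-]^2
For each mole of Ca3(PO4)2 that dissolves: [Ca^2+] = 3s, [PO4^3-] = 2s.
Substituting: Ksp = (3s)^3(2s)^2 = 108s^5
s^5 = 2.3 x 10^-33 / 108, so s = 1.2 × 10^-7 M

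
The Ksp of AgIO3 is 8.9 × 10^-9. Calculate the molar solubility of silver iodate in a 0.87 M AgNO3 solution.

AgIO3(s) ⇌ Ag^+(aq) + IO3^-(aq)
Ksp = [Ag^+][IO3^-]
Let s = moles of AgIO3 that dissolve per litre. [Ag^+] = 0.87 + s ≈ 0.87, [IO3^-] = s (common-ion effect: Ag^+ is already 0.87 M).
Ksp ≈ 0.87 × s
s = 1.0 × 10^-8 M
Check: s = 1.0 x 10^-8 ≪ 0.87, so the approximation is valid.

s ≈ 1.0 × 10^-8 M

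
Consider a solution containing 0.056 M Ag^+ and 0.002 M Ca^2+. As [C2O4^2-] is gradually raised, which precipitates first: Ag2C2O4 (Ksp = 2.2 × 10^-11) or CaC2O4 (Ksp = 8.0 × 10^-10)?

Precipitation of each salt starts when its ion product equals its Ksp.
For Ag2C2O4: 2.2 × 10^-11 = (0.056)^2 × [C2O4^2-]  ⇒  [C2O4^2-] = 7.0 × 10^-9 M.
For CaC2O4: 8.0 × 10^-10 = 0.002 × [C2O4^2-]  ⇒  [C2O4^2-] = 4.0 × 10^-7 M.
The salt with the lower threshold [C2O4^2-] precipitates first: Ag2C2O4.

Ag2C2O4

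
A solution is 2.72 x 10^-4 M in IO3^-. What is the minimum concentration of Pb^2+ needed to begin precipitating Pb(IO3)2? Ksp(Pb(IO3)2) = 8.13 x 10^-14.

[Pb^2+] = 1.10e-6 M

Pb(IO3)2(s) ⇌ Pb^2+(aq) + 2 IO3^-(aq)
Ksp = [Pb^2+][IO3^-]^2
Precipitation begins when Q = Ksp. With [IO3^-] = 2.72 x 10^-4 M:
8.13 x 10^-14 = (2.72 x 10^-4)^2 × [Pb^2+]
[Pb^2+] = (8.13 x 10^-14 / 7.398 × 10^-8) = 1.10 × 10^-6 M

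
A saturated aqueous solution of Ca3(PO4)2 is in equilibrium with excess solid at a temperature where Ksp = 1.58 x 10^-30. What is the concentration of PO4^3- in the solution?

Ca3(PO4)2(s) <=> 3 Ca^2+ + 2 PO4^3-
Ksp = [Ca^2+]^3[PO4^3-]^2
With molar solubility s: [Ca^2+] = 3s, [PO4^3-] = 2s.
So Ksp = (3s)^3 × (2s)^2 = 108s^5
Solving, s = (1.58 x 10^-30/108)^(1/5) = 4.296 × 10^-7 M
[PO4^3-] = 2s = 8.59 × 10^-7 M

[PO4^3-] ≈ 8.59e-7 M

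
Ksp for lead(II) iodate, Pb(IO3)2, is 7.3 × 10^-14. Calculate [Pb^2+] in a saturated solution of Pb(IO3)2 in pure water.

[Pb^2+] ≈ 2.6e-5 M

Pb(IO3)2(s) ⇌ Pb^2+(aq) + 2 IO3^-(aq)
Ksp = [Pb^2+][IO3^-]^2
Let s = molar solubility. Then [Pb^2+] = s and [IO3^-] = 2s.
So Ksp = s × (2s)^2 = 4s^3
Solving, s = (7.3 × 10^-14/4)^(1/3) = 2.63 × 10^-5 M
[Pb^2+] = s = 2.6 × 10^-5 M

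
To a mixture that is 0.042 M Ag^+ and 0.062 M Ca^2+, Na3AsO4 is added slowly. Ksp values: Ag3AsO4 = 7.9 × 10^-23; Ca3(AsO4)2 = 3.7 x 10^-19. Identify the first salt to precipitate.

Ag3AsO4

Precipitation of each salt starts when its ion product equals its Ksp.
For Ag3AsO4: 7.9 × 10^-23 = (0.042)^3 × [AsO4^3-]  ⇒  [AsO4^3-] = 1.1 × 10^-18 M.
For Ca3(AsO4)2: 3.7 x 10^-19 = (0.062)^3 × [AsO4^3-]^2  ⇒  [AsO4^3-] = 3.9 × 10^-8 M.
The salt with the lower threshold [AsO4^3-] precipitates first: Ag3AsO4.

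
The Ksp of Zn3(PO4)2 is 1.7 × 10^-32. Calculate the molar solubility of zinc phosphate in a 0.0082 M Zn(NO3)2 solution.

s = 8.8 x 10^-14 M

Zn3(PO4)2(s) ⇌ 3 Zn^2+ + 2 PO4^3-
Ksp = [Zn^2+]^3[PO4^3-]^2
Let s be the molar solubility in this solution. [Zn^2+] = 0.0082 + 3s ≈ 0.0082, [PO4^3-] = 2s (since Zn^2+ from Zn(NO3)2 dominates).
Ksp ≈ (0.0082)^3 × (2s)^2
s = 8.8 x 10^-14 M
Check: 3s = 2.6 x 10^-13 ≪ 0.0082, so the approximation is valid.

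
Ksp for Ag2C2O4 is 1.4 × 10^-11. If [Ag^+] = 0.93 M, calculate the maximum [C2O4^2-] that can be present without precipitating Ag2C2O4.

Ag2C2O4(s) ⇌ 2 Ag^+(aq) + C2O4^2-(aq)
Ksp = [Ag^+]^2[C2O4^2-]
Precipitation begins when Q = Ksp. With [Ag^+] = 0.93 M:
1.4 × 10^-11 = (0.93)^2 × [C2O4^2-]
[C2O4^2-] = (1.4 × 10^-11 / 8.65 × 10^-1) = 1.6 x 10^-11 M

1.6 × 10^-11 M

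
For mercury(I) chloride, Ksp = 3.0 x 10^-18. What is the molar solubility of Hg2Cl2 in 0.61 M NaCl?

s ≈ 8.1 × 10^-18 M

Hg2Cl2(s) ⇌ Hg2^2+ + 2 Cl^-
Ksp = [Hg2^2+][Cl^-]^2
Let s be the molar solubility in this solution. [Hg2^2+] = s, [Cl^-] = 0.61 + 2s ≈ 0.61 (Ksp is small, so little additional dissolves).
Ksp ≈ s × (0.61)^2
s = 8.1 × 10^-18 M
Check: 2s = 1.6 × 10^-17 ≪ 0.61, so the approximation is valid.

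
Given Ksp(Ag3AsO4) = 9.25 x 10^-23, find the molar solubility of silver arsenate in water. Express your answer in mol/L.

Ag3AsO4(s) <=> 3 Ag^+ + AsO4^3-
Ksp = [Ag^+]^3[AsO4^3-]
If s mol/L of Ag3AsO4 dissolves, [Ag^+] = 3s and [AsO4^3-] = s.
Substituting: Ksp = (3s)^3s = 27s^4
s^4 = 9.25 x 10^-23 / 27, so s = 1.36 × 10^-6 M

s ≈ 1.36e-6 M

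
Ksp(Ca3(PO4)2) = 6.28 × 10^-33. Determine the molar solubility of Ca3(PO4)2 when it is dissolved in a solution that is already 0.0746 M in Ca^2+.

1.94e-15 M

Ca3(PO4)2(s) <=> 3 Ca^2+(aq) + 2 PO4^3-(aq)
Ksp = [Ca^2+]^3[PO4^3-]^2
Let s = moles of Ca3(PO4)2 that dissolve per litre. [Ca^2+] = 0.0746 + 3s ≈ 0.0746, [PO4^3-] = 2s (common-ion effect: Ca^2+ is already 0.0746 M).
Ksp ≈ (0.0746)^3 × (2s)^2
s = 1.94 × 10^-15 M
Check: 3s = 5.8 x 10^-15 ≪ 0.0746, so the approximation is valid.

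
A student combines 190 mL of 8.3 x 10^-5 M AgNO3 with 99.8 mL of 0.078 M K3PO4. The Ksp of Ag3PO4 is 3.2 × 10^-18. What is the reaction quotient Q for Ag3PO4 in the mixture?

Total volume = 190 + 99.8 = 289.8 mL.
[Ag^+] = 8.3 x 10^-5 × (190/289.8) = 5.44 × 10^-5 M
[PO4^3-] = 7.8 × 10^-2 × (99.8/289.8) = 2.69 × 10^-2 M
Ag3PO4(s) ⇌ 3 Ag^+(aq) + PO4^3-(aq), so Q = [Ag^+]^3[PO4^3-]
Q = (5.44 × 10^-5)^3(2.69 x 10^-2) = 4.3 × 10^-15
Q > Ksp, so Ag3PO4 will precipitate.

Q ≈ 4.3e-15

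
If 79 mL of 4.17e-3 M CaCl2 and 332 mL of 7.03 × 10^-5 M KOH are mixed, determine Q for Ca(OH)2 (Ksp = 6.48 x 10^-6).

Total volume = 79 + 332 = 411 mL.
[Ca^2+] = 4.17 × 10^-3 × (79/411) = 8.015 × 10^-4 M
[OH^-] = 7.03 × 10^-5 × (332/411) = 5.679 x 10^-5 M
Ca(OH)2(s) ⇌ Ca^2+(aq) + 2 OH^-(aq), so Q = [Ca^2+][OH^-]^2
Q = (8.015 × 10^-4)(5.679 × 10^-5)^2 = 2.58 x 10^-12
Q < Ksp, so no precipitate of Ca(OH)2 forms.

2.58e-12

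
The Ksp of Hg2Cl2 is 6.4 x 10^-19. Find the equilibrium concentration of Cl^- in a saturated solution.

Hg2Cl2(s) ⇌ Hg2^2+ + 2 Cl^-
Ksp = [Hg2^2+][Cl^-]^2
With molar solubility s: [Hg2^2+] = s, [Cl^-] = 2s.
Substituting: Ksp = s(2s)^2 = 4s^3
Solving, s = (6.4 x 10^-19/4)^(1/3) = 5.43 x 10^-7 M
[Cl^-] = 2s = 1.1 × 10^-6 M

[Cl^-] = 1.1e-6 M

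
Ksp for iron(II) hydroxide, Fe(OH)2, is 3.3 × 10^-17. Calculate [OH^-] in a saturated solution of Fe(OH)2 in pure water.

Fe(OH)2(s) <=> Fe^2+(aq) + 2 OH^-(aq)
Ksp = [Fe^2+][OH^-]^2
For each mole of Fe(OH)2 that dissolves: [Fe^2+] = s, [OH^-] = 2s.
Substituting: Ksp = s(2s)^2 = 4s^3
Solving, s = (3.3 × 10^-17/4)^(1/3) = 2.02 x 10^-6 M
[OH^-] = 2s = 4.0 x 10^-6 M

[OH^-] ≈ 4.0 × 10^-6 M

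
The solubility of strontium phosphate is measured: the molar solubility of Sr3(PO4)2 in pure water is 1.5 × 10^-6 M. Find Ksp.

8.2 × 10^-28

Sr3(PO4)2(s) ⇌ 3 Sr^2+(aq) + 2 PO4^3-(aq)
If s mol/L of Sr3(PO4)2 dissolves, [Sr^2+] = 3s and [PO4^3-] = 2s.
Ksp = [Sr^2+]^3[PO4^3-]^2
So Ksp = (3s)^3 × (2s)^2 = 108s^5
With s = 1.5 × 10^-6: Ksp = 8.2 x 10^-28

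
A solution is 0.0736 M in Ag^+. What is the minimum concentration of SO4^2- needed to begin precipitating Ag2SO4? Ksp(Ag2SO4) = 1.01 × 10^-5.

1.86 × 10^-3 M

Ag2SO4(s) ⇌ 2 Ag^+(aq) + SO4^2-(aq)
Ksp = [Ag^+]^2[SO4^2-]
Precipitation begins when Q = Ksp. With [Ag^+] = 0.0736 M:
1.01 × 10^-5 = (0.0736)^2 × [SO4^2-]
[SO4^2-] = (1.01 × 10^-5 / 5.417 × 10^-3) = 1.86 × 10^-3 M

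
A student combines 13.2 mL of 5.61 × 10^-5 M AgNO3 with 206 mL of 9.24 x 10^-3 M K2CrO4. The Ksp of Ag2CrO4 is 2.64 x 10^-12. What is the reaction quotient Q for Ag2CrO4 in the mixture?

Total volume = 13.2 + 206 = 219.2 mL.
[Ag^+] = 5.61 × 10^-5 × (13.2/219.2) = 3.378 x 10^-6 M
[CrO4^2-] = 9.24 × 10^-3 × (206/219.2) = 8.684 × 10^-3 M
Ag2CrO4(s) ⇌ 2 Ag^+ + CrO4^2-, so Q = [Ag^+]^2[CrO4^2-]
Q = (3.378 × 10^-6)^2(8.684 x 10^-3) = 9.91 × 10^-14
Q < Ksp, so no precipitate of Ag2CrO4 forms.

Q = 9.91 × 10^-14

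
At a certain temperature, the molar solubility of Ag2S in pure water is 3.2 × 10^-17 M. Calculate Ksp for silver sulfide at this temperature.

Ag2S(s) ⇌ 2 Ag^+ + S^2-
With molar solubility s: [Ag^+] = 2s, [S^2-] = s.
Ksp = [Ag^+]^2[S^2-]
Substituting: Ksp = (2s)^2s = 4s^3
Ksp = 4 × (3.2 × 10^-17)^3 = 1.3 × 10^-49

1.3e-49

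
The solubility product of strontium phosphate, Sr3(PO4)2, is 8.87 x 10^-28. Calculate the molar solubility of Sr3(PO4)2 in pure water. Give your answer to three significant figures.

Sr3(PO4)2(s) ⇌ 3 Sr^2+ + 2 PO4^3-
Ksp = [Sr^2+]^3[PO4^3-]^2
With molar solubility s: [Sr^2+] = 3s, [PO4^3-] = 2s.
So Ksp = (3s)^3 × (2s)^2 = 108s^5
Solving, s = (8.87 x 10^-28/108)^(1/5) = 1.52 x 10^-6 M

s ≈ 1.52 x 10^-6 M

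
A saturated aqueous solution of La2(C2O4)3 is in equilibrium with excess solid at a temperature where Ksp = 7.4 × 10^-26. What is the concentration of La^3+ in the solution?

[La^3+] = 7.4e-6 M

La2(C2O4)3(s) ⇌ 2 La^3+ + 3 C2O4^2-
Ksp = [La^3+]^2[C2O4^2-]^3
With molar solubility s: [La^3+] = 2s, [C2O4^2-] = 3s.
Ksp = (2s)^2(3s)^3 = 108s^5
s^5 = 7.4 × 10^-26 / 108, so s = 3.69 × 10^-6 M
[La^3+] = 2s = 7.4 × 10^-6 M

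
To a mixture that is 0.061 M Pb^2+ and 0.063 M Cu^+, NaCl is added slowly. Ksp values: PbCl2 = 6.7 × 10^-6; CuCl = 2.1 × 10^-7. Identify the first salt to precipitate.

Each salt begins to precipitate when Q = Ksp, i.e. when [Cl^-] reaches its threshold.
For PbCl2: 6.7 × 10^-6 = 0.061 × [Cl^-]^2  ⇒  [Cl^-] = 1.0 × 10^-2 M.
For CuCl: 2.1 × 10^-7 = 0.063 × [Cl^-]  ⇒  [Cl^-] = 3.3 × 10^-6 M.
The salt with the lower threshold [Cl^-] precipitates first: CuCl.

CuCl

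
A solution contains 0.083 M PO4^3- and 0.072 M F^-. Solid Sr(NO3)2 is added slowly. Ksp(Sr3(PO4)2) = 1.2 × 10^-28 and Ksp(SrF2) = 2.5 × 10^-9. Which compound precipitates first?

Each salt begins to precipitate when Q = Ksp, i.e. when [Sr^2+] reaches its threshold.
For Sr3(PO4)2: 1.2 × 10^-28 = (0.083)^2 × [Sr^2+]^3  ⇒  [Sr^2+] = 2.6 x 10^-9 M.
For SrF2: 2.5 × 10^-9 = (0.072)^2 × [Sr^2+]  ⇒  [Sr^2+] = 4.8 × 10^-7 M.
The salt with the lower threshold [Sr^2+] precipitates first: Sr3(PO4)2.

Sr3(PO4)2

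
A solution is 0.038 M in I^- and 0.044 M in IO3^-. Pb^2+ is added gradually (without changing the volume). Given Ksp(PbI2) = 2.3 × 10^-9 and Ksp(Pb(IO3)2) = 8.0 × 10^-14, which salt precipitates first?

Pb(IO3)2

Each salt begins to precipitate when Q = Ksp, i.e. when [Pb^2+] reaches its threshold.
For PbI2: 2.3 × 10^-9 = (0.038)^2 × [Pb^2+]  ⇒  [Pb^2+] = 1.6 × 10^-6 M.
For Pb(IO3)2: 8.0 × 10^-14 = (0.044)^2 × [Pb^2+]  ⇒  [Pb^2+] = 4.1 × 10^-11 M.
The salt with the lower threshold [Pb^2+] precipitates first: Pb(IO3)2.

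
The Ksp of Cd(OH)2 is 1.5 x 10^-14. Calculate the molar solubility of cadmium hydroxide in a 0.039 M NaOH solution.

Cd(OH)2(s) ⇌ Cd^2+(aq) + 2 OH^-(aq)
Ksp = [Cd^2+][OH^-]^2
Let s be the molar solubility in this solution. [Cd^2+] = s, [OH^-] = 0.039 + 2s ≈ 0.039 (Ksp is small, so little additional dissolves).
Ksp ≈ s × (0.039)^2
s = 9.9 x 10^-12 M
Check: 2s = 2.0 × 10^-11 ≪ 0.039, so the approximation is valid.

s = 9.9 × 10^-12 M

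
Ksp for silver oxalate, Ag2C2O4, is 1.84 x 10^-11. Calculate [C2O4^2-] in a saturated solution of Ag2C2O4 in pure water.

1.66e-4 M

Ag2C2O4(s) ⇌ 2 Ag^+(aq) + C2O4^2-(aq)
Ksp = [Ag^+]^2[C2O4^2-]
For each mole of Ag2C2O4 that dissolves: [Ag^+] = 2s, [C2O4^2-] = s.
So Ksp = (2s)^2 × s = 4s^3
s^3 = 1.84 x 10^-11 / 4, so s = 1.663 × 10^-4 M
[C2O4^2-] = s = 1.66 × 10^-4 M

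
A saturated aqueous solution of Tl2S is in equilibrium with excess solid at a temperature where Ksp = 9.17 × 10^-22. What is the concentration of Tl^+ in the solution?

[Tl^+] ≈ 1.22e-7 M

Tl2S(s) <=> 2 Tl^+(aq) + S^2-(aq)
Ksp = [Tl^+]^2[S^2-]
Let s = molar solubility. Then [Tl^+] = 2s and [S^2-] = s.
So Ksp = (2s)^2 × s = 4s^3
s = (9.17 × 10^-22 / 4)^(1/3) = 6.120 × 10^-8 M
[Tl^+] = 2s = 1.22 × 10^-7 M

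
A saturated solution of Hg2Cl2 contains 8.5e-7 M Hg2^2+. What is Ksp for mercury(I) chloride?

Ksp = 2.5 x 10^-18

Hg2Cl2(s) ⇌ Hg2^2+(aq) + 2 Cl^-(aq)
Stoichiometry gives [Cl^-] = (2/1)[Hg2^2+] = 1.70 × 10^-6 M.
Ksp = [Hg2^2+][Cl^-]^2
Ksp = 8.5 × 10^-7 × (1.70 x 10^-6)^2 = 2.5 × 10^-18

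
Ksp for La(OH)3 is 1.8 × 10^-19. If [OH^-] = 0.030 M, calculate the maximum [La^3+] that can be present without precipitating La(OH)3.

La(OH)3(s) <=> La^3+ + 3 OH^-
Ksp = [La^3+][OH^-]^3
Precipitation begins when Q = Ksp. With [OH^-] = 0.030 M:
1.8 × 10^-19 = (0.030)^3 × [La^3+]
[La^3+] = (1.8 × 10^-19 / 2.70 x 10^-5) = 6.7 × 10^-15 M

[La^3+] = 6.7e-15 M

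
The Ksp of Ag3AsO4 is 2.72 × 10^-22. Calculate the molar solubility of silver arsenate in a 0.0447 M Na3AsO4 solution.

s = 6.09 × 10^-8 M

Ag3AsO4(s) ⇌ 3 Ag^+ + AsO4^3-
Ksp = [Ag^+]^3[AsO4^3-]
Let s be the molar solubility in this solution. [Ag^+] = 3s, [AsO4^3-] = 0.0447 + s ≈ 0.0447 (since AsO4^3- from Na3AsO4 dominates).
Ksp ≈ (3s)^3 × 0.0447
s = 6.09 x 10^-8 M
Check: s = 6.1 × 10^-8 ≪ 0.0447, so the approximation is valid.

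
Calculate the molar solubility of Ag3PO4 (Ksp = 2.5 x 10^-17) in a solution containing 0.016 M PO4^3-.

s = 3.9e-6 M

Ag3PO4(s) ⇌ 3 Ag^+(aq) + PO4^3-(aq)
Ksp = [Ag^+]^3[PO4^3-]
Let s = moles of Ag3PO4 that dissolve per litre. [Ag^+] = 3s, [PO4^3-] = 0.016 + s ≈ 0.016 (common-ion effect: PO4^3- is already 0.016 M).
Ksp ≈ (3s)^3 × 0.016
s = 3.9 × 10^-6 M
Check: s = 3.9 × 10^-6 ≪ 0.016, so the approximation is valid.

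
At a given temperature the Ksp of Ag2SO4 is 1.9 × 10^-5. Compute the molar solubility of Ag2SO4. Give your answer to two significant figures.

s = 0.017 M

Ag2SO4(s) ⇌ 2 Ag^+ + SO4^2-
Ksp = [Ag^+]^2[SO4^2-]
If s mol/L of Ag2SO4 dissolves, [Ag^+] = 2s and [SO4^2-] = s.
Ksp = (2s)^2s = 4s^3
Solving, s = (1.9 × 10^-5/4)^(1/3) = 1.7 × 10^-2 M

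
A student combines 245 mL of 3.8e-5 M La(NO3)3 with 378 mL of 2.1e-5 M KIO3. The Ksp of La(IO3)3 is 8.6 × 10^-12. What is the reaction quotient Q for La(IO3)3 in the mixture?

Total volume = 245 + 378 = 623 mL.
[La^3+] = 3.8 × 10^-5 × (245/623) = 1.49 x 10^-5 M
[IO3^-] = 2.1 x 10^-5 × (378/623) = 1.27 × 10^-5 M
La(IO3)3(s) <=> La^3+(aq) + 3 IO3^-(aq), so Q = [La^3+][IO3^-]^3
Q = (1.49 × 10^-5)(1.27 × 10^-5)^3 = 3.1 × 10^-20
Q < Ksp, so no precipitate of La(IO3)3 forms.

3.1 × 10^-20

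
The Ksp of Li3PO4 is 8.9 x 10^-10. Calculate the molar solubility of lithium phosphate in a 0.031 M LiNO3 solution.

Li3PO4(s) ⇌ 3 Li^+ + PO4^3-
Ksp = [Li^+]^3[PO4^3-]
Let s be the molar solubility in this solution. [Li^+] = 0.031 + 3s ≈ 0.031, [PO4^3-] = s (common-ion effect: Li^+ is already 0.031 M).
Ksp ≈ (0.031)^3 × s
s = 3.0 × 10^-5 M
Check: 3s = 9.0 × 10^-5 ≪ 0.031, so the approximation is valid.

3.0 × 10^-5 M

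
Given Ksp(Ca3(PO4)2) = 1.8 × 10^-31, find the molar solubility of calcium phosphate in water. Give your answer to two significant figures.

s ≈ 2.8e-7 M

Ca3(PO4)2(s) <=> 3 Ca^2+ + 2 PO4^3-
Ksp = [Ca^2+]^3[PO4^3-]^2
Let s = molar solubility. Then [Ca^2+] = 3s and [PO4^3-] = 2s.
Substituting: Ksp = (3s)^3(2s)^2 = 108s^5
s = (1.8 × 10^-31 / 108)^(1/5) = 2.8 × 10^-7 M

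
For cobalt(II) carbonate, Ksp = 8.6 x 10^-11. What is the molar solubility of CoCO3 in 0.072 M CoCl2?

CoCO3(s) ⇌ Co^2+(aq) + CO3^2-(aq)
Ksp = [Co^2+][CO3^2-]
If s mol/L dissolves here, [Co^2+] = 0.072 + s ≈ 0.072, [CO3^2-] = s (common-ion effect: Co^2+ is already 0.072 M).
Ksp ≈ 0.072 × s
s = 1.2 × 10^-9 M
Check: s = 1.2 × 10^-9 ≪ 0.072, so the approximation is valid.

s ≈ 1.2e-9 M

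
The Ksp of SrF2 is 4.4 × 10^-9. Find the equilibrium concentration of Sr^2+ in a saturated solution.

SrF2(s) ⇌ Sr^2+(aq) + 2 F^-(aq)
Ksp = [Sr^2+][F^-]^2
Let s = molar solubility. Then [Sr^2+] = s and [F^-] = 2s.
So Ksp = s × (2s)^2 = 4s^3
s^3 = 4.4 × 10^-9 / 4, so s = 1.03 × 10^-3 M
[Sr^2+] = s = 1.0 x 10^-3 M

[Sr^2+] = 1.0 x 10^-3 M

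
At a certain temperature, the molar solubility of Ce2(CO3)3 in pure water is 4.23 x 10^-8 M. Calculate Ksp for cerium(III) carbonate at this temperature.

Ce2(CO3)3(s) <=> 2 Ce^3+(aq) + 3 CO3^2-(aq)
For each mole of Ce2(CO3)3 that dissolves: [Ce^3+] = 2s, [CO3^2-] = 3s.
Ksp = [Ce^3+]^2[CO3^2-]^3
So Ksp = (2s)^2 × (3s)^3 = 108s^5
With s = 4.23 x 10^-8: Ksp = 1.46 × 10^-35

Ksp ≈ 1.46e-35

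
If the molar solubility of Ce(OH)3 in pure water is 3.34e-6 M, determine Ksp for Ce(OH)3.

Ksp = 3.36e-21

Ce(OH)3(s) ⇌ Ce^3+(aq) + 3 OH^-(aq)
Let s = molar solubility. Then [Ce^3+] = s and [OH^-] = 3s.
Ksp = [Ce^3+][OH^-]^3
Substituting: Ksp = s(3s)^3 = 27s^4
With s = 3.34 × 10^-6: Ksp = 3.36 × 10^-21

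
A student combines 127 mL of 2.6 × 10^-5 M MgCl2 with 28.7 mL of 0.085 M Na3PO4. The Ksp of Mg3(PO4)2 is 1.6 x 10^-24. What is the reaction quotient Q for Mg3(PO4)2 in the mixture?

Q = 2.3 × 10^-18

Total volume = 127 + 28.7 = 155.7 mL.
[Mg^2+] = 2.6 × 10^-5 × (127/155.7) = 2.12 × 10^-5 M
[PO4^3-] = 8.5 x 10^-2 × (28.7/155.7) = 1.57 × 10^-2 M
Mg3(PO4)2(s) ⇌ 3 Mg^2+ + 2 PO4^3-, so Q = [Mg^2+]^3[PO4^3-]^2
Q = (2.12 x 10^-5)^3(1.57 × 10^-2)^2 = 2.3 × 10^-18
Q > Ksp, so Mg3(PO4)2 will precipitate.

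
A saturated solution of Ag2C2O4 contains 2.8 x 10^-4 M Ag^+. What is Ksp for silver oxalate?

Ksp = 1.1e-11

Ag2C2O4(s) ⇌ 2 Ag^+ + C2O4^2-
Stoichiometry gives [C2O4^2-] = (1/2)[Ag^+] = 1.40 x 10^-4 M.
Ksp = [Ag^+]^2[C2O4^2-]
Ksp = (2.8 × 10^-4)^2 × 1.40 x 10^-4 = 1.1 × 10^-11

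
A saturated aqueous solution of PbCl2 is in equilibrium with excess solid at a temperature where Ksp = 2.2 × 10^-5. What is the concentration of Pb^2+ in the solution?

PbCl2(s) ⇌ Pb^2+ + 2 Cl^-
Ksp = [Pb^2+][Cl^-]^2
With molar solubility s: [Pb^2+] = s, [Cl^-] = 2s.
Ksp = s(2s)^2 = 4s^3
s^3 = 2.2 × 10^-5 / 4, so s = 1.77 × 10^-2 M
[Pb^2+] = s = 1.8 x 10^-2 M

[Pb^2+] = 0.018 M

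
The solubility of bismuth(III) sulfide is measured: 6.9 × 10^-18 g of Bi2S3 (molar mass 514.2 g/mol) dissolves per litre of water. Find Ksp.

4.7 × 10^-98

Molar solubility s = (6.9 × 10^-18 g/L) / (514.2 g/mol) = 1.34 x 10^-20 M.
Bi2S3(s) <=> 2 Bi^3+(aq) + 3 S^2-(aq)
Let s = molar solubility. Then [Bi^3+] = 2s and [S^2-] = 3s.
Ksp = [Bi^3+]^2[S^2-]^3
Substituting: Ksp = (2s)^2(3s)^3 = 108s^5
With s = 1.34 x 10^-20: Ksp = 4.7 x 10^-98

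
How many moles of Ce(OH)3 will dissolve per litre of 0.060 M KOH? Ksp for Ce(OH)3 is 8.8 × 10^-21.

s ≈ 4.1 x 10^-17 M

Ce(OH)3(s) ⇌ Ce^3+ + 3 OH^-
Ksp = [Ce^3+][OH^-]^3
If s mol/L dissolves here, [Ce^3+] = s, [OH^-] = 0.060 + 3s ≈ 0.060 (common-ion effect: OH^- is already 0.060 M).
Ksp ≈ s × (0.060)^3
s = 4.1 × 10^-17 M
Check: 3s = 1.2 x 10^-16 ≪ 0.060, so the approximation is valid.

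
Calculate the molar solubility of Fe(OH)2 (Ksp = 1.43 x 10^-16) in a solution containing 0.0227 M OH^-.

Fe(OH)2(s) ⇌ Fe^2+(aq) + 2 OH^-(aq)
Ksp = [Fe^2+][OH^-]^2
Let s = moles of Fe(OH)2 that dissolve per litre. [Fe^2+] = s, [OH^-] = 0.0227 + 2s ≈ 0.0227 (since the OH^- already present dominates).
Ksp ≈ s × (0.0227)^2
s = 2.78 × 10^-13 M
Check: 2s = 5.6 × 10^-13 ≪ 0.0227, so the approximation is valid.

2.78 × 10^-13 M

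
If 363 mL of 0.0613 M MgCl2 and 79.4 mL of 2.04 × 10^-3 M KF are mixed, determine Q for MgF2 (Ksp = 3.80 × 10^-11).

6.74 x 10^-9

Total volume = 363 + 79.4 = 442.4 mL.
[Mg^2+] = 6.13 × 10^-2 × (363/442.4) = 5.030 x 10^-2 M
[F^-] = 2.04 x 10^-3 × (79.4/442.4) = 3.661 x 10^-4 M
MgF2(s) <=> Mg^2+ + 2 F^-, so Q = [Mg^2+][F^-]^2
Q = (5.030 x 10^-2)(3.661 x 10^-4)^2 = 6.74 × 10^-9
Q > Ksp, so MgF2 will precipitate.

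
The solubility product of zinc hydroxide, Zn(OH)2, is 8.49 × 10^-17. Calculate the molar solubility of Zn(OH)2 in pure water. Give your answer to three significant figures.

s ≈ 2.77 × 10^-6 M

Zn(OH)2(s) ⇌ Zn^2+ + 2 OH^-
Ksp = [Zn^2+][OH^-]^2
For each mole of Zn(OH)2 that dissolves: [Zn^2+] = s, [OH^-] = 2s.
Substituting: Ksp = s(2s)^2 = 4s^3
s^3 = 8.49 × 10^-17 / 4, so s = 2.77 x 10^-6 M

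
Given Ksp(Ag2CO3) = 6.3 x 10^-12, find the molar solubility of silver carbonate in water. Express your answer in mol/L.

s = 1.2 × 10^-4 M

Ag2CO3(s) ⇌ 2 Ag^+(aq) + CO3^2-(aq)
Ksp = [Ag^+]^2[CO3^2-]
For each mole of Ag2CO3 that dissolves: [Ag^+] = 2s, [CO3^2-] = s.
Substituting: Ksp = (2s)^2s = 4s^3
s = (6.3 x 10^-12 / 4)^(1/3) = 1.2 × 10^-4 M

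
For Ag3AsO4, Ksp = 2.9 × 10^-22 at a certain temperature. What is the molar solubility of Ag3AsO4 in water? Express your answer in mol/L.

s ≈ 1.8e-6 M

Ag3AsO4(s) <=> 3 Ag^+(aq) + AsO4^3-(aq)
Ksp = [Ag^+]^3[AsO4^3-]
With molar solubility s: [Ag^+] = 3s, [AsO4^3-] = s.
Substituting: Ksp = (3s)^3s = 27s^4
Solving, s = (2.9 × 10^-22/27)^(1/4) = 1.8 × 10^-6 M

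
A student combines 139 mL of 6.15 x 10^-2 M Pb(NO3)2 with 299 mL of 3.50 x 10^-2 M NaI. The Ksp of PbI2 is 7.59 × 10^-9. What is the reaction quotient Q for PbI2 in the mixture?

Total volume = 139 + 299 = 438 mL.
[Pb^2+] = 6.15 x 10^-2 × (139/438) = 1.952 × 10^-2 M
[I^-] = 3.50 × 10^-2 × (299/438) = 2.389 × 10^-2 M
PbI2(s) ⇌ Pb^2+(aq) + 2 I^-(aq), so Q = [Pb^2+][I^-]^2
Q = (1.952 × 10^-2)(2.389 × 10^-2)^2 = 1.11 x 10^-5
Q > Ksp, so PbI2 will precipitate.

Q = 1.11 x 10^-5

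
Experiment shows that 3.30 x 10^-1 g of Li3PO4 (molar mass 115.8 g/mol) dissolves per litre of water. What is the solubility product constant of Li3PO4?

Molar solubility s = (3.30 × 10^-1 g/L) / (115.8 g/mol) = 2.850 x 10^-3 M.
Li3PO4(s) ⇌ 3 Li^+(aq) + PO4^3-(aq)
If s mol/L of Li3PO4 dissolves, [Li^+] = 3s and [PO4^3-] = s.
Ksp = [Li^+]^3[PO4^3-]
Substituting: Ksp = (3s)^3s = 27s^4
Ksp = 27 × (2.850 × 10^-3)^4 = 1.78 × 10^-9

Ksp = 1.78 x 10^-9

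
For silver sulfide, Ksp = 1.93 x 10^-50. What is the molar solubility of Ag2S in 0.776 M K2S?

Ag2S(s) <=> 2 Ag^+(aq) + S^2-(aq)
Ksp = [Ag^+]^2[S^2-]
Let s = moles of Ag2S that dissolve per litre. [Ag^+] = 2s, [S^2-] = 0.776 + s ≈ 0.776 (since S^2- from K2S dominates).
Ksp ≈ (2s)^2 × 0.776
s = 7.89 × 10^-26 M
Check: s = 7.9 × 10^-26 ≪ 0.776, so the approximation is valid.

7.89e-26 M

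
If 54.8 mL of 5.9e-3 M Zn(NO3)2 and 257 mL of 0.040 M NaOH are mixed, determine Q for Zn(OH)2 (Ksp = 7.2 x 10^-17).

1.1 × 10^-6

Total volume = 54.8 + 257 = 311.8 mL.
[Zn^2+] = 5.9 x 10^-3 × (54.8/311.8) = 1.04 x 10^-3 M
[OH^-] = 4.0 x 10^-2 × (257/311.8) = 3.30 × 10^-2 M
Zn(OH)2(s) <=> Zn^2+ + 2 OH^-, so Q = [Zn^2+][OH^-]^2
Q = (1.04 × 10^-3)(3.30 × 10^-2)^2 = 1.1 × 10^-6
Q > Ksp, so Zn(OH)2 will precipitate.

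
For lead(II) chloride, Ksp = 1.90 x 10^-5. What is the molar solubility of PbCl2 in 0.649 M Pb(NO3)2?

PbCl2(s) ⇌ Pb^2+ + 2 Cl^-
Ksp = [Pb^2+][Cl^-]^2
Let s = moles of PbCl2 that dissolve per litre. [Pb^2+] = 0.649 + s ≈ 0.649, [Cl^-] = 2s (common-ion effect: Pb^2+ is already 0.649 M).
Ksp ≈ 0.649 × (2s)^2
s = 2.71 x 10^-3 M
Check: s = 2.7 × 10^-3 ≪ 0.649, so the approximation is valid.

s ≈ 2.71 x 10^-3 M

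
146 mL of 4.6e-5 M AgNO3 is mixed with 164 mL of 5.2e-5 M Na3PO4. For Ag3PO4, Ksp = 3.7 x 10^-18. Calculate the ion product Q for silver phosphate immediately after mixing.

Q = 2.8 x 10^-19

Total volume = 146 + 164 = 310 mL.
[Ag^+] = 4.6 x 10^-5 × (146/310) = 2.17 x 10^-5 M
[PO4^3-] = 5.2 × 10^-5 × (164/310) = 2.75 × 10^-5 M
Ag3PO4(s) ⇌ 3 Ag^+(aq) + PO4^3-(aq), so Q = [Ag^+]^3[PO4^3-]
Q = (2.17 × 10^-5)^3(2.75 x 10^-5) = 2.8 × 10^-19
Q < Ksp, so no precipitate of Ag3PO4 forms.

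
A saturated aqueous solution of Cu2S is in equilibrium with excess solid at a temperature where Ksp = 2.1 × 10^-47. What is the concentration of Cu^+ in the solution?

Cu2S(s) ⇌ 2 Cu^+(aq) + S^2-(aq)
Ksp = [Cu^+]^2[S^2-]
For each mole of Cu2S that dissolves: [Cu^+] = 2s, [S^2-] = s.
Substituting: Ksp = (2s)^2s = 4s^3
s^3 = 2.1 × 10^-47 / 4, so s = 1.74 x 10^-16 M
[Cu^+] = 2s = 3.5 × 10^-16 M

3.5 × 10^-16 M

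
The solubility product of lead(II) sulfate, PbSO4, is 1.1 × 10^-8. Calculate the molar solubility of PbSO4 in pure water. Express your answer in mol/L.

1.0e-4 M

PbSO4(s) ⇌ Pb^2+ + SO4^2-
Ksp = [Pb^2+][SO4^2-]
If s mol/L of PbSO4 dissolves, [Pb^2+] = s and [SO4^2-] = s.
Ksp = s^2
s = (1.1 × 10^-8)^(1/2) = 1.0 × 10^-4 M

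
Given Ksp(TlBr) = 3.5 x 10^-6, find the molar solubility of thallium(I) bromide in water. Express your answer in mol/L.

TlBr(s) ⇌ Tl^+(aq) + Br^-(aq)
Ksp = [Tl^+][Br^-]
With molar solubility s: [Tl^+] = s, [Br^-] = s.
Ksp = s^2
s = (3.5 x 10^-6)^(1/2) = 1.9 × 10^-3 M

s = 1.9 x 10^-3 M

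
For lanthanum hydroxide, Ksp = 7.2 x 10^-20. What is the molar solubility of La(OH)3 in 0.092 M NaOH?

La(OH)3(s) ⇌ La^3+ + 3 OH^-
Ksp = [La^3+][OH^-]^3
Let s be the molar solubility in this solution. [La^3+] = s, [OH^-] = 0.092 + 3s ≈ 0.092 (since OH^- from NaOH dominates).
Ksp ≈ s × (0.092)^3
s = 9.2 x 10^-17 M
Check: 3s = 2.8 x 10^-16 ≪ 0.092, so the approximation is valid.

9.2 × 10^-17 M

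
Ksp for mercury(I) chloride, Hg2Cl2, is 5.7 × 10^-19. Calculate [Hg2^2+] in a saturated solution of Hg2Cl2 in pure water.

[Hg2^2+] ≈ 5.2 × 10^-7 M

Hg2Cl2(s) <=> Hg2^2+(aq) + 2 Cl^-(aq)
Ksp = [Hg2^2+][Cl^-]^2
If s mol/L of Hg2Cl2 dissolves, [Hg2^2+] = s and [Cl^-] = 2s.
Ksp = s(2s)^2 = 4s^3
s = (5.7 × 10^-19 / 4)^(1/3) = 5.22 x 10^-7 M
[Hg2^2+] = s = 5.2 × 10^-7 M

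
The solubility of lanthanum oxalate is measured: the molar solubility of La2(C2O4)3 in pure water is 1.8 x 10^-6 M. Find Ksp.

Ksp ≈ 2.0 × 10^-27

La2(C2O4)3(s) ⇌ 2 La^3+(aq) + 3 C2O4^2-(aq)
Let s = molar solubility. Then [La^3+] = 2s and [C2O4^2-] = 3s.
Ksp = [La^3+]^2[C2O4^2-]^3
So Ksp = (2s)^2 × (3s)^3 = 108s^5
With s = 1.8 × 10^-6: Ksp = 2.0 x 10^-27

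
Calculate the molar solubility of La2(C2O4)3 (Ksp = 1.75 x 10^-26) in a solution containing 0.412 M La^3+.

La2(C2O4)3(s) <=> 2 La^3+ + 3 C2O4^2-
Ksp = [La^3+]^2[C2O4^2-]^3
If s mol/L dissolves here, [La^3+] = 0.412 + 2s ≈ 0.412, [C2O4^2-] = 3s (since the La^3+ already present dominates).
Ksp ≈ (0.412)^2 × (3s)^3
s = 1.56 x 10^-9 M
Check: 2s = 3.1 x 10^-9 ≪ 0.412, so the approximation is valid.

s ≈ 1.56 × 10^-9 M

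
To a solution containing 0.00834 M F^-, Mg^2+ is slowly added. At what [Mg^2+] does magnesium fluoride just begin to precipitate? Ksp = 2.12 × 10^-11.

[Mg^2+] = 3.05 × 10^-7 M

MgF2(s) <=> Mg^2+ + 2 F^-
Ksp = [Mg^2+][F^-]^2
Precipitation begins when Q = Ksp. With [F^-] = 0.00834 M:
2.12 × 10^-11 = (0.00834)^2 × [Mg^2+]
[Mg^2+] = (2.12 × 10^-11 / 6.956 × 10^-5) = 3.05 x 10^-7 M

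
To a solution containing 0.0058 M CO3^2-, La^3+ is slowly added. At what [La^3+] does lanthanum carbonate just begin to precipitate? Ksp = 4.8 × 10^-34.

La2(CO3)3(s) <=> 2 La^3+(aq) + 3 CO3^2-(aq)
Ksp = [La^3+]^2[CO3^2-]^3
Precipitation begins when Q = Ksp. With [CO3^2-] = 0.0058 M:
4.8 × 10^-34 = (0.0058)^3 × [La^3+]^2
[La^3+] = (4.8 × 10^-34 / 1.95 × 10^-7)^(1/2) = 5.0 × 10^-14 M

[La^3+] = 5.0 × 10^-14 M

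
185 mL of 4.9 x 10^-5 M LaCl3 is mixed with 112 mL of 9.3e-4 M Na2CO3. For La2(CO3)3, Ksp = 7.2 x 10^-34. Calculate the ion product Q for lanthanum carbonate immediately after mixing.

4.0e-20

Total volume = 185 + 112 = 297 mL.
[La^3+] = 4.9 × 10^-5 × (185/297) = 3.05 × 10^-5 M
[CO3^2-] = 9.3 x 10^-4 × (112/297) = 3.51 × 10^-4 M
La2(CO3)3(s) ⇌ 2 La^3+(aq) + 3 CO3^2-(aq), so Q = [La^3+]^2[CO3^2-]^3
Q = (3.05 × 10^-5)^2(3.51 × 10^-4)^3 = 4.0 × 10^-20
Q > Ksp, so La2(CO3)3 will precipitate.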